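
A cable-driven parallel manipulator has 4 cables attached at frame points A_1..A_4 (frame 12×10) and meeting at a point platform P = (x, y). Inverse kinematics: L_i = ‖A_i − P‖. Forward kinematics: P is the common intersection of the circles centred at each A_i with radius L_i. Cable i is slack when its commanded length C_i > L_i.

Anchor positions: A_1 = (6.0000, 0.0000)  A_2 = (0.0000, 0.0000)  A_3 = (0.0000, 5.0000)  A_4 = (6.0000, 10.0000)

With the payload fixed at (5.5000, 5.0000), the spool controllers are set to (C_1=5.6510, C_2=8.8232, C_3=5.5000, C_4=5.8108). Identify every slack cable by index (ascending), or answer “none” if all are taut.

1, 2, 4

i=1: geometric 5.0249 vs commanded 5.6510 ⇒ slack
i=2: geometric 7.4330 vs commanded 8.8232 ⇒ slack
i=3: geometric 5.5000 vs commanded 5.5000 ⇒ taut
i=4: geometric 5.0249 vs commanded 5.8108 ⇒ slack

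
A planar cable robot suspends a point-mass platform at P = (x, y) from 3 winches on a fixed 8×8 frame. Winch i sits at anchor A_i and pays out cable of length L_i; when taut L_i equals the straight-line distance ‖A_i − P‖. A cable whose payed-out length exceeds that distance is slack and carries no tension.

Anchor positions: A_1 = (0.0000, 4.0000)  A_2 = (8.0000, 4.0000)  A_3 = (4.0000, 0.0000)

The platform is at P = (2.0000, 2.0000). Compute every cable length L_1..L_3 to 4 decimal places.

(2.8284, 6.3246, 2.8284)

L_1: Δ = A_1−P = (-2.0000, 2.0000) → ‖Δ‖ = √8.0000 = 2.8284
L_2: Δ = A_2−P = (6.0000, 2.0000) → ‖Δ‖ = √40.0000 = 6.3246
L_3: Δ = A_3−P = (2.0000, -2.0000) → ‖Δ‖ = √8.0000 = 2.8284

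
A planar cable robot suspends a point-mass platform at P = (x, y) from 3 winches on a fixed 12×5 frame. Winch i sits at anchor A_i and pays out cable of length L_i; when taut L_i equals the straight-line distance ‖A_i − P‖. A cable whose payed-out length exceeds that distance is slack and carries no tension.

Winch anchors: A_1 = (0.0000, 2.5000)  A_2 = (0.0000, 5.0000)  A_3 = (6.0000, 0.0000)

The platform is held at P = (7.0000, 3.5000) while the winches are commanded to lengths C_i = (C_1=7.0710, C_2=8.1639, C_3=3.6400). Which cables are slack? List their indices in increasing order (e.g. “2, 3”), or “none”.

2

i=1: geometric 7.0711 vs commanded 7.0710 ⇒ taut
i=2: geometric 7.1589 vs commanded 8.1639 ⇒ slack
i=3: geometric 3.6401 vs commanded 3.6400 ⇒ taut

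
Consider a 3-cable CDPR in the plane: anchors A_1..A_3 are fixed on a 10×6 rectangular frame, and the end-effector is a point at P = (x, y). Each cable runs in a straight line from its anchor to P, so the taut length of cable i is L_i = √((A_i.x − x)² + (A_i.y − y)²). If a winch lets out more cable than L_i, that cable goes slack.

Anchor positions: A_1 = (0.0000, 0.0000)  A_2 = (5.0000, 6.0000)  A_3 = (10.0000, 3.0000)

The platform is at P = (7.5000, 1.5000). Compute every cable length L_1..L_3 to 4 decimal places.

(7.6485, 5.1478, 2.9155)

cable 1: Δx=-7.5000, Δy=-1.5000; L_1 = √(Δx²+Δy²) = 7.6485
cable 2: Δx=-2.5000, Δy=4.5000; L_2 = √(Δx²+Δy²) = 5.1478
cable 3: Δx=2.5000, Δy=1.5000; L_3 = √(Δx²+Δy²) = 2.9155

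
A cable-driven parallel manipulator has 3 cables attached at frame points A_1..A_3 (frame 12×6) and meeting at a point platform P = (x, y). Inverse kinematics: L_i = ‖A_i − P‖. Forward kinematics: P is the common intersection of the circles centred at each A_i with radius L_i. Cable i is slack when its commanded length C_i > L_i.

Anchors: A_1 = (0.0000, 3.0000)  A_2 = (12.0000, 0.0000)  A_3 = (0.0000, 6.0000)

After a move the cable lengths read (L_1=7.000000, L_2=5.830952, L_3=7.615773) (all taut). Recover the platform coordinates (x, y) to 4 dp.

expand ‖A_i−P‖²=L_i² and subtract eq 1 (k_i ≔ ‖A_i‖²−L_i²)
k_1 = 0.0000+9.0000−49.0000 = -40.0000
eq1−eq2 → [-24.0000  6.0000]·P = -150.0000
eq1−eq3 → [0.0000  -6.0000]·P = -18.0000
2×2 solve → P = (7.0000, 3.0000)

(7.0000, 3.0000)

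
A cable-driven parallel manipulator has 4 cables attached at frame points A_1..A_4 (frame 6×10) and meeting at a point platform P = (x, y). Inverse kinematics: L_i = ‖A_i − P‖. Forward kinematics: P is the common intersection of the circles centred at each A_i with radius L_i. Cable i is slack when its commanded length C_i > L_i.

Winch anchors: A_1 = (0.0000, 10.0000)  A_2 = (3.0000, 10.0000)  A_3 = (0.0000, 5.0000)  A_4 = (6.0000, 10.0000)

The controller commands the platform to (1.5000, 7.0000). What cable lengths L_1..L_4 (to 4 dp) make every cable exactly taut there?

(3.3541, 3.3541, 2.5000, 5.4083)

L_1 = √((0.0000−1.5000)² + (10.0000−7.0000)²) = 3.3541
L_2 = √((3.0000−1.5000)² + (10.0000−7.0000)²) = 3.3541
L_3 = √((0.0000−1.5000)² + (5.0000−7.0000)²) = 2.5000
L_4 = √((6.0000−1.5000)² + (10.0000−7.0000)²) = 5.4083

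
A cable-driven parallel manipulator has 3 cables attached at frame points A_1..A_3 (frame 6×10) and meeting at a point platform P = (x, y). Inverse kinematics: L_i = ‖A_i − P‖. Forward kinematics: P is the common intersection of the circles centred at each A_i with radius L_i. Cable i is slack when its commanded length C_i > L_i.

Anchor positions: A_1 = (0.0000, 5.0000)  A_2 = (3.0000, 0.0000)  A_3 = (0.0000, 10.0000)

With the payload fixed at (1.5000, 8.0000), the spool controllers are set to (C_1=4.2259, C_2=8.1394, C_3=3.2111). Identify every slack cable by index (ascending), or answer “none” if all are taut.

1, 3

cable 1: L_1 = ‖A_1−P‖ = 3.3541;  C_1 = 4.2259 → slack
cable 2: L_2 = ‖A_2−P‖ = 8.1394;  C_2 = 8.1394 → taut
cable 3: L_3 = ‖A_3−P‖ = 2.5000;  C_3 = 3.2111 → slack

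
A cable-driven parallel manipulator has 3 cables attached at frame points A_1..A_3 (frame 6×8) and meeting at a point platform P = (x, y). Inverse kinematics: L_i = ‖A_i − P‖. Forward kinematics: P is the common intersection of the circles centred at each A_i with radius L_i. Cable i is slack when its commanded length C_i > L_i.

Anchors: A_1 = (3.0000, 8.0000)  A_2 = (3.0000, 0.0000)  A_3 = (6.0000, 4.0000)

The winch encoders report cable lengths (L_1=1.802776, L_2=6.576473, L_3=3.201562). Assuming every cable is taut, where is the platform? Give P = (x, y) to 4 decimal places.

circle eqns → linear via eq_j − eq_1; set c_j = A_j·A_j − L_j²
c_1 = 9.0000+64.0000−3.2500 = 69.7500
0.0000·x + 16.0000·y = c_1−c_2 = 104.0000
-6.0000·x + 8.0000·y = c_1−c_3 = 28.0000
solve first two rows → x=4.0000, y=6.5000

(4.0000, 6.5000)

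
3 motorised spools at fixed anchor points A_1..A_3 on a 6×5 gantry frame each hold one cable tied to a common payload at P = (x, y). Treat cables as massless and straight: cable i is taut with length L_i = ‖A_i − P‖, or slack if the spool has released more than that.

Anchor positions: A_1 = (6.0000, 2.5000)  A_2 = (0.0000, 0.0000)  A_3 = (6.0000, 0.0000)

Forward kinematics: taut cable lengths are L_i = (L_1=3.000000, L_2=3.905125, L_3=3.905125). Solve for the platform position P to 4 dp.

expand ‖A_i−P‖²=L_i² and subtract eq 1 (k_i ≔ ‖A_i‖²−L_i²)
k_1 = 36.0000+6.2500−9.0000 = 33.2500
eq1−eq2 → [12.0000  5.0000]·P = 48.5000
eq1−eq3 → [0.0000  5.0000]·P = 12.5000
2×2 solve → P = (3.0000, 2.5000)

(3.0000, 2.5000)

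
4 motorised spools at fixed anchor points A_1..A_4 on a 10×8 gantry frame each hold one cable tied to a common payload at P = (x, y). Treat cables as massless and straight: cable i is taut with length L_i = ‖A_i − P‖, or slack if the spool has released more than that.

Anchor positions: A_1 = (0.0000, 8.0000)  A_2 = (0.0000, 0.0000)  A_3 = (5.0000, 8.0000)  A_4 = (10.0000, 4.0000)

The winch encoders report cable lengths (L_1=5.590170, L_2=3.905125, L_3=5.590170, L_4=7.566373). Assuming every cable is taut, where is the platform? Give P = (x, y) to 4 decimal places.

expand ‖A_i−P‖²=L_i² and subtract eq 1 (q_i ≔ ‖A_i‖²−L_i²)
q_1 = 0.0000+64.0000−31.2500 = 32.7500
eq1−eq2 → [0.0000  16.0000]·P = 48.0000
eq1−eq3 → [-10.0000  0.0000]·P = -25.0000
eq1−eq4 → [-20.0000  8.0000]·P = -26.0000
2×2 solve → P = (2.5000, 3.0000)
check cable 4: ‖A_4−P‖² = 57.2500 ≈ L_4² = 57.2500 ✓

(2.5000, 3.0000)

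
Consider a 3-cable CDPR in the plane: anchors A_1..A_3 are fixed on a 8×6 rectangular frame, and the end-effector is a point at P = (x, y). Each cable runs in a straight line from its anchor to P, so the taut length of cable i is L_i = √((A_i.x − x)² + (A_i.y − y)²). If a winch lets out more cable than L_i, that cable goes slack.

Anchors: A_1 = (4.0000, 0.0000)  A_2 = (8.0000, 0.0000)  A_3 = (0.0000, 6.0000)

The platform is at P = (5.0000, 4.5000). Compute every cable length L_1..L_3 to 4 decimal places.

L_1: Δ = A_1−P = (-1.0000, -4.5000) → ‖Δ‖ = √21.2500 = 4.6098
L_2: Δ = A_2−P = (3.0000, -4.5000) → ‖Δ‖ = √29.2500 = 5.4083
L_3: Δ = A_3−P = (-5.0000, 1.5000) → ‖Δ‖ = √27.2500 = 5.2202

(4.6098, 5.4083, 5.2202)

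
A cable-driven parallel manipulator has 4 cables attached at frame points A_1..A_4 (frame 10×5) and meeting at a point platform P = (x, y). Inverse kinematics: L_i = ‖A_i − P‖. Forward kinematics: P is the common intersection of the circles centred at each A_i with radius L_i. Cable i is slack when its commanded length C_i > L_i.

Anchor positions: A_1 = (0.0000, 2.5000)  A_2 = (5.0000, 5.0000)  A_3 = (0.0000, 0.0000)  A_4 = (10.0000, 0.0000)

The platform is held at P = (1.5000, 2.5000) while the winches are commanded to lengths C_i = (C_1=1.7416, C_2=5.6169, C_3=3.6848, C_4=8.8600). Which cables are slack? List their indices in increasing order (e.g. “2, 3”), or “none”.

1, 2, 3

i=1: geometric 1.5000 vs commanded 1.7416 ⇒ slack
i=2: geometric 4.3012 vs commanded 5.6169 ⇒ slack
i=3: geometric 2.9155 vs commanded 3.6848 ⇒ slack
i=4: geometric 8.8600 vs commanded 8.8600 ⇒ taut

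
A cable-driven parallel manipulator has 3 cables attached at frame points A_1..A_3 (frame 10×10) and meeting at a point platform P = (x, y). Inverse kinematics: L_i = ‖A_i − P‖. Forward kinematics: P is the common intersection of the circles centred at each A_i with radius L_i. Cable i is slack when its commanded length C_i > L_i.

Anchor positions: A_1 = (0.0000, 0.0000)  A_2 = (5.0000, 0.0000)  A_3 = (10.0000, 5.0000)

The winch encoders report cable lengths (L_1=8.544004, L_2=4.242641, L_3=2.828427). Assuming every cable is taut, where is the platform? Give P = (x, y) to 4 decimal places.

each cable: (A_i−P)·(A_i−P) = L_i²; let q_i = ‖A_i‖²−L_i²
q_1 = 0.0000+0.0000−73.0000 = -73.0000
row 1: -10.0000x + 0.0000y = -80.0000  (q_2=7.0000)
row 2: -20.0000x − 10.0000y = -190.0000  (q_3=117.0000)
Cramer on rows 1–2 → x = 8.0000, y = 3.0000

(8.0000, 3.0000)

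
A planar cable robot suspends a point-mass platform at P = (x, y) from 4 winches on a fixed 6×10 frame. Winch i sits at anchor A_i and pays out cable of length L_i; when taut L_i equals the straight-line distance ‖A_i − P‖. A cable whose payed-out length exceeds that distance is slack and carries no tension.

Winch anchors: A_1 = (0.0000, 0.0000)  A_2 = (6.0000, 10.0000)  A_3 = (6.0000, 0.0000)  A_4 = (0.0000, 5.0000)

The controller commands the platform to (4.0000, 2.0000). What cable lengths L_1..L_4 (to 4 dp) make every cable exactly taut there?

L_1: Δ = A_1−P = (-4.0000, -2.0000) → ‖Δ‖ = √20.0000 = 4.4721
L_2: Δ = A_2−P = (2.0000, 8.0000) → ‖Δ‖ = √68.0000 = 8.2462
L_3: Δ = A_3−P = (2.0000, -2.0000) → ‖Δ‖ = √8.0000 = 2.8284
L_4: Δ = A_4−P = (-4.0000, 3.0000) → ‖Δ‖ = √25.0000 = 5.0000

(4.4721, 8.2462, 2.8284, 5.0000)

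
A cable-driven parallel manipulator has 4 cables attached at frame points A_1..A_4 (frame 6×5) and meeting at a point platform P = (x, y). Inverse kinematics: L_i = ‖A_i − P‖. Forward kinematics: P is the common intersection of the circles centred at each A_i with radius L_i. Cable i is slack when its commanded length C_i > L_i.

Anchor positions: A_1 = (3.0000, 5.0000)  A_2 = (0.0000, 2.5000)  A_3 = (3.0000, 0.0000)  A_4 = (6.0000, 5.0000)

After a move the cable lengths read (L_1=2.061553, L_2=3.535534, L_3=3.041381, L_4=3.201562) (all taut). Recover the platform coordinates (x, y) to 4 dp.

circle eqns → linear via eq_j − eq_1; set c_j = A_j·A_j − L_j²
c_1 = 9.0000+25.0000−4.2500 = 29.7500
6.0000·x + 5.0000·y = c_1−c_2 = 36.0000
0.0000·x + 10.0000·y = c_1−c_3 = 30.0000
-6.0000·x + 0.0000·y = c_1−c_4 = -21.0000
solve first two rows → x=3.5000, y=3.0000
check cable 4: ‖A_4−P‖² = 10.2500 ≈ L_4² = 10.2500 ✓

(3.5000, 3.0000)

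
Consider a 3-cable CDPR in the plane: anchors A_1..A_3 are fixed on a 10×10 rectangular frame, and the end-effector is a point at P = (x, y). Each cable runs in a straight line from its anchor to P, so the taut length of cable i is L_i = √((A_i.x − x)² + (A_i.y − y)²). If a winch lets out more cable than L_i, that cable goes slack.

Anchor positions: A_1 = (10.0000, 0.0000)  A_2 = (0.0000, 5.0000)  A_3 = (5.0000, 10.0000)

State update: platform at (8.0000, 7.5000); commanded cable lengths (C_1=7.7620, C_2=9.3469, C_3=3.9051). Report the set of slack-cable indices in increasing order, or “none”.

2

cable 1: √((2.0000)²+(-7.5000)²)=7.7621, C_1=7.7620: taut
cable 2: √((-8.0000)²+(-2.5000)²)=8.3815, C_2=9.3469: slack
cable 3: √((-3.0000)²+(2.5000)²)=3.9051, C_3=3.9051: taut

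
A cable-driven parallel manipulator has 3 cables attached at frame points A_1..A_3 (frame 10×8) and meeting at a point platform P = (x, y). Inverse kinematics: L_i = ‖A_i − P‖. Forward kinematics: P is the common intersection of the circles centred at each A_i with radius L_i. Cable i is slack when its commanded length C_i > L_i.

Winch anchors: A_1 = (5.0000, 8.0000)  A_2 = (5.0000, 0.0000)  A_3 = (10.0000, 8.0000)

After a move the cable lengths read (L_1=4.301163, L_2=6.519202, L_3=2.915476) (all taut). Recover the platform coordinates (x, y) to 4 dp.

(8.5000, 5.5000)

expand ‖A_i−P‖²=L_i² and subtract eq 1 (c_i ≔ ‖A_i‖²−L_i²)
c_1 = 25.0000+64.0000−18.5000 = 70.5000
eq1−eq2 → [0.0000  16.0000]·P = 88.0000
eq1−eq3 → [-10.0000  0.0000]·P = -85.0000
2×2 solve → P = (8.5000, 5.5000)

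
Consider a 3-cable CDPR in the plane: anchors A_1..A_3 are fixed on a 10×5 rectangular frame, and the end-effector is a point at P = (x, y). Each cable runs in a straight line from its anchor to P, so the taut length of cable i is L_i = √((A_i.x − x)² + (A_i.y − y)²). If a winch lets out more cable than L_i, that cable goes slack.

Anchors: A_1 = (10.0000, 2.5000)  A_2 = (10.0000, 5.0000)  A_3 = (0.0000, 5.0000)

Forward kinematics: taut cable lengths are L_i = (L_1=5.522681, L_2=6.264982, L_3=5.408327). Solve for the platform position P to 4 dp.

each cable: (A_i−P)·(A_i−P) = L_i²; let k_i = ‖A_i‖²−L_i²
k_1 = 100.0000+6.2500−30.5000 = 75.7500
row 1: 0.0000x − 5.0000y = -10.0000  (k_2=85.7500)
row 2: 20.0000x − 5.0000y = 80.0000  (k_3=-4.2500)
Cramer on rows 1–2 → x = 4.5000, y = 2.0000

(4.5000, 2.0000)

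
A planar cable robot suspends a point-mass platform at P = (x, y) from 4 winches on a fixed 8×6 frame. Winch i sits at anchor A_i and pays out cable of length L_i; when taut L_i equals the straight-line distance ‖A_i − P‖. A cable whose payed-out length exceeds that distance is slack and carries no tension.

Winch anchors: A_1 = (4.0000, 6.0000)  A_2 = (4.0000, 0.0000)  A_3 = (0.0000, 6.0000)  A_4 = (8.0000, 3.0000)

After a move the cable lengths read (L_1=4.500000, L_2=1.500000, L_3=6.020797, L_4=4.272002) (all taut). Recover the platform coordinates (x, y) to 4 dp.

(4.0000, 1.5000)

expand ‖A_i−P‖²=L_i² and subtract eq 1 (k_i ≔ ‖A_i‖²−L_i²)
k_1 = 16.0000+36.0000−20.2500 = 31.7500
eq1−eq2 → [0.0000  12.0000]·P = 18.0000
eq1−eq3 → [8.0000  0.0000]·P = 32.0000
eq1−eq4 → [-8.0000  6.0000]·P = -23.0000
2×2 solve → P = (4.0000, 1.5000)
check cable 4: ‖A_4−P‖² = 18.2500 ≈ L_4² = 18.2500 ✓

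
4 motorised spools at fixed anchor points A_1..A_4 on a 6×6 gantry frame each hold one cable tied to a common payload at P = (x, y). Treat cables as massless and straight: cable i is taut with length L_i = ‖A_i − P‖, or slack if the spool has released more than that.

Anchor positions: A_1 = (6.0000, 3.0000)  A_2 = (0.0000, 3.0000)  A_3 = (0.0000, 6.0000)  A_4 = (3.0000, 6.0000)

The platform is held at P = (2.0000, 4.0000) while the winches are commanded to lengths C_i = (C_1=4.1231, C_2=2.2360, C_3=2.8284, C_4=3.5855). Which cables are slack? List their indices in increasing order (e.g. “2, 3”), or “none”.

i=1: geometric 4.1231 vs commanded 4.1231 ⇒ taut
i=2: geometric 2.2361 vs commanded 2.2360 ⇒ taut
i=3: geometric 2.8284 vs commanded 2.8284 ⇒ taut
i=4: geometric 2.2361 vs commanded 3.5855 ⇒ slack

4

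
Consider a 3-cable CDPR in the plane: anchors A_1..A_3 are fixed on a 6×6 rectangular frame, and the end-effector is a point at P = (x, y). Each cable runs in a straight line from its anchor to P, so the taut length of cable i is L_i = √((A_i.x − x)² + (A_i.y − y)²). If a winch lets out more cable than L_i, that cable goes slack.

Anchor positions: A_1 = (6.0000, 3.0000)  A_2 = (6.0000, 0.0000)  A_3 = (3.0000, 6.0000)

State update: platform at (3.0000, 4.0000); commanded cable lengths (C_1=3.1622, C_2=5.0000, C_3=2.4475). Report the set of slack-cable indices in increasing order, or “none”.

3

cable 1: √((3.0000)²+(-1.0000)²)=3.1623, C_1=3.1622: taut
cable 2: √((3.0000)²+(-4.0000)²)=5.0000, C_2=5.0000: taut
cable 3: √((0.0000)²+(2.0000)²)=2.0000, C_3=2.4475: slack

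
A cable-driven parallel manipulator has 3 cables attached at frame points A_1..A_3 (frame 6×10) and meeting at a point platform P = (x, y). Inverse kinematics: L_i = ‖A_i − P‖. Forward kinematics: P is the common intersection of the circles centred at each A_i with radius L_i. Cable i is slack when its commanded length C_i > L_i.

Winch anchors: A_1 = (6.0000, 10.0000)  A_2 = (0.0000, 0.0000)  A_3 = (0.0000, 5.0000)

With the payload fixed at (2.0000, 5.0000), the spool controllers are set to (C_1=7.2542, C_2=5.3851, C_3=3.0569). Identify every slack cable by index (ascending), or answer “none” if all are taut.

cable 1: √((4.0000)²+(5.0000)²)=6.4031, C_1=7.2542: slack
cable 2: √((-2.0000)²+(-5.0000)²)=5.3852, C_2=5.3851: taut
cable 3: √((-2.0000)²+(0.0000)²)=2.0000, C_3=3.0569: slack

1, 3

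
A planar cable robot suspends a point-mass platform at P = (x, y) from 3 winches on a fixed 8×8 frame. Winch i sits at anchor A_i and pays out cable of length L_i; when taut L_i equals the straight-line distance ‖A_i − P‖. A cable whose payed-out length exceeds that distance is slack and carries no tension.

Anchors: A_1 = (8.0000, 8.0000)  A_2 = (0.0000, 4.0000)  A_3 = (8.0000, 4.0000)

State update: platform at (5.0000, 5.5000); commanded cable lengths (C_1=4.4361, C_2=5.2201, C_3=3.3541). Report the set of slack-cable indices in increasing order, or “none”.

1

cable 1: √((3.0000)²+(2.5000)²)=3.9051, C_1=4.4361: slack
cable 2: √((-5.0000)²+(-1.5000)²)=5.2202, C_2=5.2201: taut
cable 3: √((3.0000)²+(-1.5000)²)=3.3541, C_3=3.3541: taut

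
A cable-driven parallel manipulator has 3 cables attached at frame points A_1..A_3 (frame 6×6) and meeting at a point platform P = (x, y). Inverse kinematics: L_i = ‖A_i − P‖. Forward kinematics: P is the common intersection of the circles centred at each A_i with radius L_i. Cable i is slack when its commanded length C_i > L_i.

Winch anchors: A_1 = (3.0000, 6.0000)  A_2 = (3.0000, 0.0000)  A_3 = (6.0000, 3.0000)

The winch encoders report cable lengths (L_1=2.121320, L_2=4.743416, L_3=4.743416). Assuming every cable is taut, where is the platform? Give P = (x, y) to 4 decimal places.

(1.5000, 4.5000)

each cable: (A_i−P)·(A_i−P) = L_i²; let q_i = ‖A_i‖²−L_i²
q_1 = 9.0000+36.0000−4.5000 = 40.5000
row 1: 0.0000x + 12.0000y = 54.0000  (q_2=-13.5000)
row 2: -6.0000x + 6.0000y = 18.0000  (q_3=22.5000)
Cramer on rows 1–2 → x = 1.5000, y = 4.5000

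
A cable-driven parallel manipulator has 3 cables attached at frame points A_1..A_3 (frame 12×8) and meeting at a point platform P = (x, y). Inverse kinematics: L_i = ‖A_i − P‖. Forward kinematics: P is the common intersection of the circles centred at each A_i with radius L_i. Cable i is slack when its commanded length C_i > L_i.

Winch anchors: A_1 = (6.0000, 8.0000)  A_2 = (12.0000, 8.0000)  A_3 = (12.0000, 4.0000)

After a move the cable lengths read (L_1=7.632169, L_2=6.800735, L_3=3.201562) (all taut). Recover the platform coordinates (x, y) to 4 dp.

(10.0000, 1.5000)

each cable: (A_i−P)·(A_i−P) = L_i²; let c_i = ‖A_i‖²−L_i²
c_1 = 36.0000+64.0000−58.2500 = 41.7500
row 1: -12.0000x + 0.0000y = -120.0000  (c_2=161.7500)
row 2: -12.0000x + 8.0000y = -108.0000  (c_3=149.7500)
Cramer on rows 1–2 → x = 10.0000, y = 1.5000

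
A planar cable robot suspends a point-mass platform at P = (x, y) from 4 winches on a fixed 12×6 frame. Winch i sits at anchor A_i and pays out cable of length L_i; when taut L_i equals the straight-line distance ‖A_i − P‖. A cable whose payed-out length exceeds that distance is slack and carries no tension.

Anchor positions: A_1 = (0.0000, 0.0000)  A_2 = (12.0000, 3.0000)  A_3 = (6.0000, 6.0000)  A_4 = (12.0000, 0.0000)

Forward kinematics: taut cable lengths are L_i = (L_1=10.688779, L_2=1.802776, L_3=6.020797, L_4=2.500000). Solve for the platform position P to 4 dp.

each cable: (A_i−P)·(A_i−P) = L_i²; let q_i = ‖A_i‖²−L_i²
q_1 = 0.0000+0.0000−114.2500 = -114.2500
row 1: -24.0000x − 6.0000y = -264.0000  (q_2=149.7500)
row 2: -12.0000x − 12.0000y = -150.0000  (q_3=35.7500)
row 3: -24.0000x + 0.0000y = -252.0000  (q_4=137.7500)
Cramer on rows 1–2 → x = 10.5000, y = 2.0000
check cable 4: ‖A_4−P‖² = 6.2500 ≈ L_4² = 6.2500 ✓

(10.5000, 2.0000)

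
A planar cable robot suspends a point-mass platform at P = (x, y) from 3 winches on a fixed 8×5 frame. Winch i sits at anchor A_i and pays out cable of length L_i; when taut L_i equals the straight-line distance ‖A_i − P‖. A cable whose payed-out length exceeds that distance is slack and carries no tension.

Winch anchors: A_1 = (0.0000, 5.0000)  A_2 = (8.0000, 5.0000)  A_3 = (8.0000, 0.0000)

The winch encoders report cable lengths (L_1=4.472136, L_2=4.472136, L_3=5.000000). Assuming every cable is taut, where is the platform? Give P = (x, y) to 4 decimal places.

expand ‖A_i−P‖²=L_i² and subtract eq 1 (c_i ≔ ‖A_i‖²−L_i²)
c_1 = 0.0000+25.0000−20.0000 = 5.0000
eq1−eq2 → [-16.0000  0.0000]·P = -64.0000
eq1−eq3 → [-16.0000  10.0000]·P = -34.0000
2×2 solve → P = (4.0000, 3.0000)

(4.0000, 3.0000)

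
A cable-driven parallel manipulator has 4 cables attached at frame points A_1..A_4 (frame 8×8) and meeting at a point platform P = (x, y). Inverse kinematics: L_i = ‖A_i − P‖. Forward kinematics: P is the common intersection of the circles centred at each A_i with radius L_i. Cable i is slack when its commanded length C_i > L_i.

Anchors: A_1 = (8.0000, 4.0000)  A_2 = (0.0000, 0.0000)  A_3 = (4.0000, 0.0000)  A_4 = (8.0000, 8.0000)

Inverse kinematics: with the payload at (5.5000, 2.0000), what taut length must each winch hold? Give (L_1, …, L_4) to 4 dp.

L_1: Δ = A_1−P = (2.5000, 2.0000) → ‖Δ‖ = √10.2500 = 3.2016
L_2: Δ = A_2−P = (-5.5000, -2.0000) → ‖Δ‖ = √34.2500 = 5.8523
L_3: Δ = A_3−P = (-1.5000, -2.0000) → ‖Δ‖ = √6.2500 = 2.5000
L_4: Δ = A_4−P = (2.5000, 6.0000) → ‖Δ‖ = √42.2500 = 6.5000

(3.2016, 5.8523, 2.5000, 6.5000)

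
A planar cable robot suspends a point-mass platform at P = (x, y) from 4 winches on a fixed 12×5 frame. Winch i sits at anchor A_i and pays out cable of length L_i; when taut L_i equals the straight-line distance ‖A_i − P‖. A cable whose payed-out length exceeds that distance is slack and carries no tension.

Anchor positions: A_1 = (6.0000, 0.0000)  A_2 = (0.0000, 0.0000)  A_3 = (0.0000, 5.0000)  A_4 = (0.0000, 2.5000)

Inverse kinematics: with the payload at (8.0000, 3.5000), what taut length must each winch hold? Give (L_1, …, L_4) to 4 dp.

(4.0311, 8.7321, 8.1394, 8.0623)

L_1: Δ = A_1−P = (-2.0000, -3.5000) → ‖Δ‖ = √16.2500 = 4.0311
L_2: Δ = A_2−P = (-8.0000, -3.5000) → ‖Δ‖ = √76.2500 = 8.7321
L_3: Δ = A_3−P = (-8.0000, 1.5000) → ‖Δ‖ = √66.2500 = 8.1394
L_4: Δ = A_4−P = (-8.0000, -1.0000) → ‖Δ‖ = √65.0000 = 8.0623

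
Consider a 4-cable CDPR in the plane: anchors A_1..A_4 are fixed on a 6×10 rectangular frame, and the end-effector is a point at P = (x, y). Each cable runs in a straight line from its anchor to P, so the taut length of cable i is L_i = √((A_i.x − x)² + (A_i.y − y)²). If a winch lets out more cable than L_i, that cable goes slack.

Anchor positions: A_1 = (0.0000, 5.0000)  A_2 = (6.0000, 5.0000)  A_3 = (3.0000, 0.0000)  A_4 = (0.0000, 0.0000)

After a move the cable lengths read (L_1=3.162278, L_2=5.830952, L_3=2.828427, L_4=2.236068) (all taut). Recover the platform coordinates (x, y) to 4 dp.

circle eqns → linear via eq_j − eq_1; set c_j = A_j·A_j − L_j²
c_1 = 0.0000+25.0000−10.0000 = 15.0000
-12.0000·x + 0.0000·y = c_1−c_2 = -12.0000
-6.0000·x + 10.0000·y = c_1−c_3 = 14.0000
0.0000·x + 10.0000·y = c_1−c_4 = 20.0000
solve first two rows → x=1.0000, y=2.0000
check cable 4: ‖A_4−P‖² = 5.0000 ≈ L_4² = 5.0000 ✓

(1.0000, 2.0000)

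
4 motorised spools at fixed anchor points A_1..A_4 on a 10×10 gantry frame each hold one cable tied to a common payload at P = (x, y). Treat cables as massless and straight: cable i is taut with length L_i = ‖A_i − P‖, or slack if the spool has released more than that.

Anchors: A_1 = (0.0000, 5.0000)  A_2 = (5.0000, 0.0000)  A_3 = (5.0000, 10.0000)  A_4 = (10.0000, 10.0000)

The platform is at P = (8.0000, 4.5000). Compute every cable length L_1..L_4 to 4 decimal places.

(8.0156, 5.4083, 6.2650, 5.8523)

L_1 = √((0.0000−8.0000)² + (5.0000−4.5000)²) = 8.0156
L_2 = √((5.0000−8.0000)² + (0.0000−4.5000)²) = 5.4083
L_3 = √((5.0000−8.0000)² + (10.0000−4.5000)²) = 6.2650
L_4 = √((10.0000−8.0000)² + (10.0000−4.5000)²) = 5.8523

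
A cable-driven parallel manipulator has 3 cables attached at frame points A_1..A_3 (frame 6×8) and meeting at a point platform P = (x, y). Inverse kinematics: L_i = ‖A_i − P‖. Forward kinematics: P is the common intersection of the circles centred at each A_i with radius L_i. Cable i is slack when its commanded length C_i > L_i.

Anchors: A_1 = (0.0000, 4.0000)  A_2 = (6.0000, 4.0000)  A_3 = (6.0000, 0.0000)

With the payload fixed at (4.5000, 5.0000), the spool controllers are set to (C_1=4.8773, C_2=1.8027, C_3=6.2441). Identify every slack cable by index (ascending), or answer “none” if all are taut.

1, 3

i=1: geometric 4.6098 vs commanded 4.8773 ⇒ slack
i=2: geometric 1.8028 vs commanded 1.8027 ⇒ taut
i=3: geometric 5.2202 vs commanded 6.2441 ⇒ slack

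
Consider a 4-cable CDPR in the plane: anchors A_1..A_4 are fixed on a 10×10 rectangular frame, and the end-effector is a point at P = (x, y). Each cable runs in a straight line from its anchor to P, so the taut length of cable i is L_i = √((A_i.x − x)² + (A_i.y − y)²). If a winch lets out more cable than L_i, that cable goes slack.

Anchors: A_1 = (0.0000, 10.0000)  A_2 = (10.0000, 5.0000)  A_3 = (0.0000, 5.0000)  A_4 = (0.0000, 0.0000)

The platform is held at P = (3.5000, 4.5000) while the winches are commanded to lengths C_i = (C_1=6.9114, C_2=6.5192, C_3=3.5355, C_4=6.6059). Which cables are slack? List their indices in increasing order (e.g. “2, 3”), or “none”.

i=1: geometric 6.5192 vs commanded 6.9114 ⇒ slack
i=2: geometric 6.5192 vs commanded 6.5192 ⇒ taut
i=3: geometric 3.5355 vs commanded 3.5355 ⇒ taut
i=4: geometric 5.7009 vs commanded 6.6059 ⇒ slack

1, 4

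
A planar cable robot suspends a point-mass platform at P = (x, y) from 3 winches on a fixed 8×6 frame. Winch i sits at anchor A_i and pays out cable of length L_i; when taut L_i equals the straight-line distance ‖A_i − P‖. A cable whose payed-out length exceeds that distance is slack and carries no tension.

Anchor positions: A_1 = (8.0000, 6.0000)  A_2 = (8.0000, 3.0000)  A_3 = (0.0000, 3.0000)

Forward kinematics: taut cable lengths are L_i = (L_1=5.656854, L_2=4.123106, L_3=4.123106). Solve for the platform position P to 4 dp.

(4.0000, 2.0000)

circle eqns → linear via eq_j − eq_1; set k_j = A_j·A_j − L_j²
k_1 = 64.0000+36.0000−32.0000 = 68.0000
0.0000·x + 6.0000·y = k_1−k_2 = 12.0000
16.0000·x + 6.0000·y = k_1−k_3 = 76.0000
solve first two rows → x=4.0000, y=2.0000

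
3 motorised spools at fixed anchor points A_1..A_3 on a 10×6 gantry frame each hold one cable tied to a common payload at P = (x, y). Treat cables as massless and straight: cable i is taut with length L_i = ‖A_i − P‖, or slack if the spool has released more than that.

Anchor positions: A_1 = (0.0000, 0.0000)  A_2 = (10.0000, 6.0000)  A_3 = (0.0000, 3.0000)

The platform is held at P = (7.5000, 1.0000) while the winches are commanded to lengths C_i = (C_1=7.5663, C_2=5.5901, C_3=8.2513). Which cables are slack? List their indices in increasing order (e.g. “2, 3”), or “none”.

cable 1: L_1 = ‖A_1−P‖ = 7.5664;  C_1 = 7.5663 → taut
cable 2: L_2 = ‖A_2−P‖ = 5.5902;  C_2 = 5.5901 → taut
cable 3: L_3 = ‖A_3−P‖ = 7.7621;  C_3 = 8.2513 → slack

3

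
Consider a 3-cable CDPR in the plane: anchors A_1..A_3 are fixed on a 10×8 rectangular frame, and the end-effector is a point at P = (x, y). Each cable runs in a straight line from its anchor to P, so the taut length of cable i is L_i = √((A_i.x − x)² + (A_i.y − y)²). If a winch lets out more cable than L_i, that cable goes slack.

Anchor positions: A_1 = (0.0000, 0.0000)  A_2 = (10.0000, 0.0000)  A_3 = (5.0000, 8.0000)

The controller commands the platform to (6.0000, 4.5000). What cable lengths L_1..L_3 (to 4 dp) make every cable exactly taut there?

(7.5000, 6.0208, 3.6401)

L_1 = √((0.0000−6.0000)² + (0.0000−4.5000)²) = 7.5000
L_2 = √((10.0000−6.0000)² + (0.0000−4.5000)²) = 6.0208
L_3 = √((5.0000−6.0000)² + (8.0000−4.5000)²) = 3.6401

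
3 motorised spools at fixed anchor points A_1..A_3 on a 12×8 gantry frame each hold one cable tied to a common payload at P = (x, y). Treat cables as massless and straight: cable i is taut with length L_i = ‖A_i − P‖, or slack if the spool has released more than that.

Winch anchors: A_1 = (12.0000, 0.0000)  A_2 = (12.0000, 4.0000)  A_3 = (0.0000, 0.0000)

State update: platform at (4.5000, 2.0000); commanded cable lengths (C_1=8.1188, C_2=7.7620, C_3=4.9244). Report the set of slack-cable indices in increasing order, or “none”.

cable 1: L_1 = ‖A_1−P‖ = 7.7621;  C_1 = 8.1188 → slack
cable 2: L_2 = ‖A_2−P‖ = 7.7621;  C_2 = 7.7620 → taut
cable 3: L_3 = ‖A_3−P‖ = 4.9244;  C_3 = 4.9244 → taut

1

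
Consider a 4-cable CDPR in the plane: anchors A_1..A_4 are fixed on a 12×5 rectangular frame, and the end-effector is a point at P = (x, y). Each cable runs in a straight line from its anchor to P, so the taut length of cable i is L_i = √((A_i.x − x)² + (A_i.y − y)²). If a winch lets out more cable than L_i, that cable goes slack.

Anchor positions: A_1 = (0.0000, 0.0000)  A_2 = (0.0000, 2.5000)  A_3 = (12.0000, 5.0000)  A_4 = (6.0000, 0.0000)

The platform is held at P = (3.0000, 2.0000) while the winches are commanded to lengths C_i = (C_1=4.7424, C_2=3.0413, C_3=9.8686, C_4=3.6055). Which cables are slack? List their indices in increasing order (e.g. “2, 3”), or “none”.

1, 3

cable 1: √((-3.0000)²+(-2.0000)²)=3.6056, C_1=4.7424: slack
cable 2: √((-3.0000)²+(0.5000)²)=3.0414, C_2=3.0413: taut
cable 3: √((9.0000)²+(3.0000)²)=9.4868, C_3=9.8686: slack
cable 4: √((3.0000)²+(-2.0000)²)=3.6056, C_4=3.6055: taut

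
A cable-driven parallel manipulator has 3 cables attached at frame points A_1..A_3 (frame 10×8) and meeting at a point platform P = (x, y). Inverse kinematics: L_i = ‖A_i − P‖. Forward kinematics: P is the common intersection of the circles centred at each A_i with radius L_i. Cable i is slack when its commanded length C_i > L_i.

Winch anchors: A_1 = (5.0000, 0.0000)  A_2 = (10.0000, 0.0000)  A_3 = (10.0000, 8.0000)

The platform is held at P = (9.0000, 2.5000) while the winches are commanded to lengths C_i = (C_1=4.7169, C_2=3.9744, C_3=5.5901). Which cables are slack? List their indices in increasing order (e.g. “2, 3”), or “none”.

cable 1: L_1 = ‖A_1−P‖ = 4.7170;  C_1 = 4.7169 → taut
cable 2: L_2 = ‖A_2−P‖ = 2.6926;  C_2 = 3.9744 → slack
cable 3: L_3 = ‖A_3−P‖ = 5.5902;  C_3 = 5.5901 → taut

2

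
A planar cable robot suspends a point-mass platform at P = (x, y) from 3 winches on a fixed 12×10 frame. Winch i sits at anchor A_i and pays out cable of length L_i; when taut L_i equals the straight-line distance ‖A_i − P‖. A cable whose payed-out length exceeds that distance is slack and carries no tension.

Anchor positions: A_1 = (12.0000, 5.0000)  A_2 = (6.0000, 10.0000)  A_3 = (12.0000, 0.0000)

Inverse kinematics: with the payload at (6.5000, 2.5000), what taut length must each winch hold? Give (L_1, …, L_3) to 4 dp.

cable 1: Δx=5.5000, Δy=2.5000; L_1 = √(Δx²+Δy²) = 6.0415
cable 2: Δx=-0.5000, Δy=7.5000; L_2 = √(Δx²+Δy²) = 7.5166
cable 3: Δx=5.5000, Δy=-2.5000; L_3 = √(Δx²+Δy²) = 6.0415

(6.0415, 7.5166, 6.0415)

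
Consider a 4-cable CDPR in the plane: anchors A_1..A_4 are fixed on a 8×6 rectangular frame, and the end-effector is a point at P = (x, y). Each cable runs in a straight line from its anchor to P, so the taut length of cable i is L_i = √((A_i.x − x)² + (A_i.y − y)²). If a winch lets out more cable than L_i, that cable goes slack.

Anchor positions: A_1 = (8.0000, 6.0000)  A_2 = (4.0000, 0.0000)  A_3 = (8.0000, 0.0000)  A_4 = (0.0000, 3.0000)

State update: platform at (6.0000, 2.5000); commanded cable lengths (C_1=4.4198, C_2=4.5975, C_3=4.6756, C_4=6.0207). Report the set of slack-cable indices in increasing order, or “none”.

1, 2, 3

cable 1: L_1 = ‖A_1−P‖ = 4.0311;  C_1 = 4.4198 → slack
cable 2: L_2 = ‖A_2−P‖ = 3.2016;  C_2 = 4.5975 → slack
cable 3: L_3 = ‖A_3−P‖ = 3.2016;  C_3 = 4.6756 → slack
cable 4: L_4 = ‖A_4−P‖ = 6.0208;  C_4 = 6.0207 → taut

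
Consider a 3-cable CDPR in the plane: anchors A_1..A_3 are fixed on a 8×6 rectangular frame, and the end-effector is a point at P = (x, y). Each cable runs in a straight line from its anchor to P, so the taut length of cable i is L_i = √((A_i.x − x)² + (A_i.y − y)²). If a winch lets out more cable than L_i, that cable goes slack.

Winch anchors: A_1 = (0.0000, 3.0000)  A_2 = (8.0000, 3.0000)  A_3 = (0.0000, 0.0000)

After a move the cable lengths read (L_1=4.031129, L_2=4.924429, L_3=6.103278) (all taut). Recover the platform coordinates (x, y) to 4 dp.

(3.5000, 5.0000)

circle eqns → linear via eq_j − eq_1; set c_j = A_j·A_j − L_j²
c_1 = 0.0000+9.0000−16.2500 = -7.2500
-16.0000·x + 0.0000·y = c_1−c_2 = -56.0000
0.0000·x + 6.0000·y = c_1−c_3 = 30.0000
solve first two rows → x=3.5000, y=5.0000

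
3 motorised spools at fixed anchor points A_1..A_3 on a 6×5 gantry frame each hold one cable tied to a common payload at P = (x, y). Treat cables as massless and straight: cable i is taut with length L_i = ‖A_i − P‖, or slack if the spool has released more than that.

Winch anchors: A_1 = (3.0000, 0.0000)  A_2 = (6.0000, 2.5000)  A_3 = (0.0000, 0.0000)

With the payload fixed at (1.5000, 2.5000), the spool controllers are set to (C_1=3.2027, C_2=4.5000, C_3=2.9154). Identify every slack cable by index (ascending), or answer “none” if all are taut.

1

cable 1: L_1 = ‖A_1−P‖ = 2.9155;  C_1 = 3.2027 → slack
cable 2: L_2 = ‖A_2−P‖ = 4.5000;  C_2 = 4.5000 → taut
cable 3: L_3 = ‖A_3−P‖ = 2.9155;  C_3 = 2.9154 → taut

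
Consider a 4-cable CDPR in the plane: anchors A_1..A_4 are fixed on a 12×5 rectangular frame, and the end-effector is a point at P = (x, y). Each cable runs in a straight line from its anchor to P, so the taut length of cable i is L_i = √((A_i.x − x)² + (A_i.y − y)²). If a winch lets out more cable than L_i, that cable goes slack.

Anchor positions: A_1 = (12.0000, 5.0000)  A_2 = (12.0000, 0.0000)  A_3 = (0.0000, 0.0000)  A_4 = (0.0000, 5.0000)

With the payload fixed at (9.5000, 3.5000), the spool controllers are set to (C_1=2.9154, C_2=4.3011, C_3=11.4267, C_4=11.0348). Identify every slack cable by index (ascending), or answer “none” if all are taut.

3, 4

cable 1: √((2.5000)²+(1.5000)²)=2.9155, C_1=2.9154: taut
cable 2: √((2.5000)²+(-3.5000)²)=4.3012, C_2=4.3011: taut
cable 3: √((-9.5000)²+(-3.5000)²)=10.1242, C_3=11.4267: slack
cable 4: √((-9.5000)²+(1.5000)²)=9.6177, C_4=11.0348: slack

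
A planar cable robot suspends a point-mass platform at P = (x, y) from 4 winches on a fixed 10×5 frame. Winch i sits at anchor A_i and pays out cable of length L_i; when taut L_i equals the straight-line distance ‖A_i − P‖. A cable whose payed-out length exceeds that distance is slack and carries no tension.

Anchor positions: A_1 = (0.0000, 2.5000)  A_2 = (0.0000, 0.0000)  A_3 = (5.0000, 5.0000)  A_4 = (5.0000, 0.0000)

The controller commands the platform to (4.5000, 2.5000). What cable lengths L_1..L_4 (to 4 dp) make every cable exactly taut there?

(4.5000, 5.1478, 2.5495, 2.5495)

L_1 = √((0.0000−4.5000)² + (2.5000−2.5000)²) = 4.5000
L_2 = √((0.0000−4.5000)² + (0.0000−2.5000)²) = 5.1478
L_3 = √((5.0000−4.5000)² + (5.0000−2.5000)²) = 2.5495
L_4 = √((5.0000−4.5000)² + (0.0000−2.5000)²) = 2.5495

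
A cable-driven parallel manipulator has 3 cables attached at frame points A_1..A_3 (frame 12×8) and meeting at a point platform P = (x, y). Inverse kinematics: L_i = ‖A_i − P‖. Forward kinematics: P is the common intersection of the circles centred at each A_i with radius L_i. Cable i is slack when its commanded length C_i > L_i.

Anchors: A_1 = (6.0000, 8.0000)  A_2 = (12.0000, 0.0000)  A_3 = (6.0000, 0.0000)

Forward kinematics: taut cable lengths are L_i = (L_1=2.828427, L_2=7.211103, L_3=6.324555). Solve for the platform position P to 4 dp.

(8.0000, 6.0000)

expand ‖A_i−P‖²=L_i² and subtract eq 1 (q_i ≔ ‖A_i‖²−L_i²)
q_1 = 36.0000+64.0000−8.0000 = 92.0000
eq1−eq2 → [-12.0000  16.0000]·P = 0.0000
eq1−eq3 → [0.0000  16.0000]·P = 96.0000
2×2 solve → P = (8.0000, 6.0000)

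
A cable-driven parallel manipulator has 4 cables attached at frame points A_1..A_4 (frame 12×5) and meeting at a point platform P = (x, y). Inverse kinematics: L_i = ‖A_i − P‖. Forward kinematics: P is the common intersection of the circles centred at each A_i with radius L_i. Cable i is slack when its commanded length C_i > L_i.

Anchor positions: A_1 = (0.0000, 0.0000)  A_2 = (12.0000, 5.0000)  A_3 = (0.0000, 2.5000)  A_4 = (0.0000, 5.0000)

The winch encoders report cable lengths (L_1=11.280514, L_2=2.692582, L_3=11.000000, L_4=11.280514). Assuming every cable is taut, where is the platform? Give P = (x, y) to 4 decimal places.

(11.0000, 2.5000)

circle eqns → linear via eq_j − eq_1; set k_j = A_j·A_j − L_j²
k_1 = 0.0000+0.0000−127.2500 = -127.2500
-24.0000·x − 10.0000·y = k_1−k_2 = -289.0000
0.0000·x − 5.0000·y = k_1−k_3 = -12.5000
0.0000·x − 10.0000·y = k_1−k_4 = -25.0000
solve first two rows → x=11.0000, y=2.5000
check cable 4: ‖A_4−P‖² = 127.2500 ≈ L_4² = 127.2500 ✓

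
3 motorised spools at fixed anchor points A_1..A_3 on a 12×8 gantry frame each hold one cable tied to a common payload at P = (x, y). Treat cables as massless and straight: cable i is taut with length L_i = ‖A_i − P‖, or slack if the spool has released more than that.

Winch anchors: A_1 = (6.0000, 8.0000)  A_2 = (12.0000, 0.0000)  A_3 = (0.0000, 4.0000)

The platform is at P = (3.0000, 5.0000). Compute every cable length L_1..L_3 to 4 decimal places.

(4.2426, 10.2956, 3.1623)

L_1: Δ = A_1−P = (3.0000, 3.0000) → ‖Δ‖ = √18.0000 = 4.2426
L_2: Δ = A_2−P = (9.0000, -5.0000) → ‖Δ‖ = √106.0000 = 10.2956
L_3: Δ = A_3−P = (-3.0000, -1.0000) → ‖Δ‖ = √10.0000 = 3.1623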